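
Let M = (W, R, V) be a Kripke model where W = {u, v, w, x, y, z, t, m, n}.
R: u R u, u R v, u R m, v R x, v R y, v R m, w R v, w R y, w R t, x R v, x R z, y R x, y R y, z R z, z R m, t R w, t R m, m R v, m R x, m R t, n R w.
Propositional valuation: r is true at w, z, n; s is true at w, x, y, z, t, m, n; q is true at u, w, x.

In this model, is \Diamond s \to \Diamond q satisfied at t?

Yes

At t: \Diamond s is true, \Diamond q is true, so \Diamond s \to \Diamond q is true.
  At t: \Diamond s requires s at some successor in {w, m}.
    s holds at w, so \Diamond s is true at t.
  At t: \Diamond q requires q at some successor in {w, m}.
    q holds at w, so \Diamond q is true at t.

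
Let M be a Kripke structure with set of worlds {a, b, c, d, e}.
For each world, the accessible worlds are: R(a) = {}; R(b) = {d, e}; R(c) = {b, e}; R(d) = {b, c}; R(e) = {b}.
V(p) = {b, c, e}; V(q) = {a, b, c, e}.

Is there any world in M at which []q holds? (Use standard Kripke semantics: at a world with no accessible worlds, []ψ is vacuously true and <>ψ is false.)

Yes

Recall that []ψ holds at a world iff ψ holds at every accessible world, and <>ψ holds iff ψ holds at some accessible world.
Let φ = []q. Evaluate φ at each world:
  a (successors ∅): φ is true.
  b (successors {d, e}): φ is false.
  c (successors {b, e}): φ is true.
  d (successors {b, c}): φ is true.
  e (successors {b}): φ is true.
Detail at a (witness):
  At a: no accessible worlds, so []q holds vacuously.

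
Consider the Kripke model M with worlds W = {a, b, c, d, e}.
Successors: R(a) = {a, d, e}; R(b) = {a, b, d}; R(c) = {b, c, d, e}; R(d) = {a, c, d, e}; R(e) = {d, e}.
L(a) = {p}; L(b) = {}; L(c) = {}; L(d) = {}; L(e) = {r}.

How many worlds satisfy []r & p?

0

Recall that []ψ holds at a world iff ψ holds at every accessible world, and <>ψ holds iff ψ holds at some accessible world.
Let φ = []r & p. Evaluate φ at each world:
  a (successors {a, d, e}): φ is false.
  b (successors {a, b, d}): φ is false.
  c (successors {b, c, d, e}): φ is false.
  d (successors {a, c, d, e}): φ is false.
  e (successors {d, e}): φ is false.
For instance, at c:
  At c: []r is false, p is false, so []r & p is false.
    At c: []r requires r at every successor {b, c, d, e}.
      r fails at b, so []r is false at c.
Satisfying worlds: none.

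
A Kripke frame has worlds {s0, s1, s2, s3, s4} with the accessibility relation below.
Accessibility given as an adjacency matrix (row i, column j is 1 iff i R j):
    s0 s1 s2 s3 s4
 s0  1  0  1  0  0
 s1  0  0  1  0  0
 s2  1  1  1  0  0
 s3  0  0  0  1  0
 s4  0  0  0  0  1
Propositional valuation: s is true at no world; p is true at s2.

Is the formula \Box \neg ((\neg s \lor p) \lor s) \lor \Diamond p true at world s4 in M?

No

At s4: \Box \neg ((\neg s \lor p) \lor s) is false, \Diamond p is false, so \Box \neg ((\neg s \lor p) \lor s) \lor \Diamond p is false.
  At s4: \Box \neg ((\neg s \lor p) \lor s) requires \neg ((\neg s \lor p) \lor s) at every successor {s4}.
    \neg ((\neg s \lor p) \lor s) fails at s4, so \Box \neg ((\neg s \lor p) \lor s) is false at s4.
  At s4: \Diamond p requires p at some successor in {s4}.
    At s4: p is false.
  So \Diamond p is false at s4.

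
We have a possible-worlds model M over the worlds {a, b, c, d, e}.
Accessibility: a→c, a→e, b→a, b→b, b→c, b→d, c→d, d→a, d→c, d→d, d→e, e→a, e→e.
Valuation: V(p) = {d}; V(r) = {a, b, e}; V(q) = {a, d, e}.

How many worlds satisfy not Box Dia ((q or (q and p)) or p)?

Let φ = not Box Dia ((q or (q and p)) or p). Evaluate φ at each world:
  a (successors {c, e}): φ is false.
  b (successors {a, b, c, d}): φ is false.
  c (successors {d}): φ is false.
  d (successors {a, c, d, e}): φ is false.
  e (successors {a, e}): φ is false.
For instance, at a:
  At a: Box Dia ((q or (q and p)) or p) is true, so not Box Dia ((q or (q and p)) or p) is false.
    At a: Box Dia ((q or (q and p)) or p) requires Dia ((q or (q and p)) or p) at every successor {c, e}.
      At c: Dia ((q or (q and p)) or p) is true.
      At e: Dia ((q or (q and p)) or p) is true.
    So Box Dia ((q or (q and p)) or p) is true at a.
Satisfying worlds: none.

0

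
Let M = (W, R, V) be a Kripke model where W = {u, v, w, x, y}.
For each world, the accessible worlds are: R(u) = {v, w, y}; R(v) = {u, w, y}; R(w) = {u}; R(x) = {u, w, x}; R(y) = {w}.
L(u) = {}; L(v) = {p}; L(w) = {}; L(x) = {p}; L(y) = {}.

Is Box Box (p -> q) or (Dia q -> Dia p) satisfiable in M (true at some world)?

Yes

Let φ = Box Box (p -> q) or (Dia q -> Dia p). Evaluate φ at each world:
  u (successors {v, w, y}): φ is true.
  v (successors {u, w, y}): φ is true.
  w (successors {u}): φ is true.
  x (successors {u, w, x}): φ is true.
  y (successors {w}): φ is true.
Detail at u (witness):
  At u: Box Box (p -> q) is true, Dia q -> Dia p is true, so Box Box (p -> q) or (Dia q -> Dia p) is true.
    At u: Box Box (p -> q) requires Box (p -> q) at every successor {v, w, y}.
      At v: Box (p -> q) is true.
      At w: Box (p -> q) is true.
      At y: Box (p -> q) is true.
    So Box Box (p -> q) is true at u.
    At u: Dia q is false, Dia p is true, so Dia q -> Dia p is true.
      At u: Dia q requires q at some successor in {v, w, y}.
        At v: q is false.
        At w: q is false.
        At y: q is false.
      So Dia q is false at u.
      At u: Dia p requires p at some successor in {v, w, y}.
        p holds at v, so Dia p is true at u.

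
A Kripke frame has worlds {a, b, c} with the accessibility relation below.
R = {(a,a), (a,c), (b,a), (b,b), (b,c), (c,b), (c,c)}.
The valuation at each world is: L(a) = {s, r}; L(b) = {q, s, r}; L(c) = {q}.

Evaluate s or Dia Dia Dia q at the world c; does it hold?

Yes

At c: s is false, Dia Dia Dia q is true, so s or Dia Dia Dia q is true.
  At c: Dia Dia Dia q requires Dia Dia q at some successor in {b, c}.
    Dia Dia q holds at b, so Dia Dia Dia q is true at c.
      At b: Dia Dia q requires Dia q at some successor in {a, b, c}.
        Dia q holds at a, so Dia Dia q is true at b.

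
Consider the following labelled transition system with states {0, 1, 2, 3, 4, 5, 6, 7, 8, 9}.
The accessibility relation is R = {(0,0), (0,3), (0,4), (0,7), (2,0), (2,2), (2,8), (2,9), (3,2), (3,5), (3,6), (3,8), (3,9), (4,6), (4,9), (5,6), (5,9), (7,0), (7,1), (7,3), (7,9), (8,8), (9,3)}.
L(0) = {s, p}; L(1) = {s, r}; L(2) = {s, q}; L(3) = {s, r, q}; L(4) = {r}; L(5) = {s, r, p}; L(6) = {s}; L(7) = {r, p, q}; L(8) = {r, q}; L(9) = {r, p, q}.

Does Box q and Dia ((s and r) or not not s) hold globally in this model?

Let φ = Box q and Dia ((s and r) or not not s). Evaluate φ at each world:
  0 (successors {0, 3, 4, 7}): φ is false.
  1 (successors ∅): φ is false.
  2 (successors {0, 2, 8, 9}): φ is false.
  3 (successors {2, 5, 6, 8, 9}): φ is false.
  4 (successors {6, 9}): φ is false.
  5 (successors {6, 9}): φ is false.
  6 (successors ∅): φ is false.
  7 (successors {0, 1, 3, 9}): φ is false.
  8 (successors {8}): φ is false.
  9 (successors {3}): φ is true.
Detail at 0 (counterexample):
  At 0: Box q is false, Dia ((s and r) or not not s) is true, so Box q and Dia ((s and r) or not not s) is false.
    At 0: Box q requires q at every successor {0, 3, 4, 7}.
      q fails at 0, so Box q is false at 0.
    At 0: Dia ((s and r) or not not s) requires (s and r) or not not s at some successor in {0, 3, 4, 7}.
      (s and r) or not not s holds at 0, so Dia ((s and r) or not not s) is true at 0.

No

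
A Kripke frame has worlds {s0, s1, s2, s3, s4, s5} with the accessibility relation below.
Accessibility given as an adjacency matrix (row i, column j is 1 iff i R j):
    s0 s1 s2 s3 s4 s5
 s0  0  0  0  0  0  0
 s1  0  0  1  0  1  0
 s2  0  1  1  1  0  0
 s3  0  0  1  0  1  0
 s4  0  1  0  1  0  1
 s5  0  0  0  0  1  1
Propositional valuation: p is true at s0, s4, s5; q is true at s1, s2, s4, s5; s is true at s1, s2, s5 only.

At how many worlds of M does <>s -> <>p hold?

Recall that <>ψ holds at a world iff ψ holds at some accessible world.
Let φ = <>s -> <>p. Evaluate φ at each world:
  s0 (successors ∅): φ is true.
  s1 (successors {s2, s4}): φ is true.
  s2 (successors {s1, s2, s3}): φ is false.
  s3 (successors {s2, s4}): φ is true.
  s4 (successors {s1, s3, s5}): φ is true.
  s5 (successors {s4, s5}): φ is true.
For instance, at s5:
  At s5: <>s is true, <>p is true, so <>s -> <>p is true.
    At s5: <>s requires s at some successor in {s4, s5}.
      s holds at s5, so <>s is true at s5.
    At s5: <>p requires p at some successor in {s4, s5}.
      p holds at s4, so <>p is true at s5.
Satisfying worlds: {s0, s1, s3, s4, s5}

5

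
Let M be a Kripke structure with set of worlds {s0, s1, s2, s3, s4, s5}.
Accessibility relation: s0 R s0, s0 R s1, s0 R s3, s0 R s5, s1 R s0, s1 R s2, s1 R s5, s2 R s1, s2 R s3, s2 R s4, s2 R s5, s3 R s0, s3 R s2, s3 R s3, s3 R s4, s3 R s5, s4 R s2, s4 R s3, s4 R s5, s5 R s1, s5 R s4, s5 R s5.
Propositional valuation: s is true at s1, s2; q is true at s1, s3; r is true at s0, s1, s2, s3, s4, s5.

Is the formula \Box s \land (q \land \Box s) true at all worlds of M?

Recall that \Box ψ holds at a world iff ψ holds at every accessible world, and \Diamond ψ holds iff ψ holds at some accessible world.
Let φ = \Box s \land (q \land \Box s). Evaluate φ at each world:
  s0 (successors {s0, s1, s3, s5}): φ is false.
  s1 (successors {s0, s2, s5}): φ is false.
  s2 (successors {s1, s3, s4, s5}): φ is false.
  s3 (successors {s0, s2, s3, s4, s5}): φ is false.
  s4 (successors {s2, s3, s5}): φ is false.
  s5 (successors {s1, s4, s5}): φ is false.
Detail at s0 (counterexample):
  At s0: \Box s is false, q \land \Box s is false, so \Box s \land (q \land \Box s) is false.
    At s0: \Box s requires s at every successor {s0, s1, s3, s5}.
      s fails at s0, so \Box s is false at s0.
    At s0: q is false, \Box s is false, so q \land \Box s is false.
      At s0: \Box s requires s at every successor {s0, s1, s3, s5}.
        s fails at s0, so \Box s is false at s0.

No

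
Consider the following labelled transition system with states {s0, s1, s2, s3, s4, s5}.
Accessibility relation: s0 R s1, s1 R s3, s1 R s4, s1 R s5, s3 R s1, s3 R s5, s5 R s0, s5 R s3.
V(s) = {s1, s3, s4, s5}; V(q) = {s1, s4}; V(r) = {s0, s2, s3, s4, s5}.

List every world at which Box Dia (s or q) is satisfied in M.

s0, s2, s3, s4, s5

Let φ = Box Dia (s or q). Evaluate φ at each world:
  s0 (successors {s1}): φ is true.
  s1 (successors {s3, s4, s5}): φ is false.
  s2 (successors ∅): φ is true.
  s3 (successors {s1, s5}): φ is true.
  s4 (successors ∅): φ is true.
  s5 (successors {s0, s3}): φ is true.
For instance, at s1:
  At s1: Box Dia (s or q) requires Dia (s or q) at every successor {s3, s4, s5}.
    Dia (s or q) fails at s4, so Box Dia (s or q) is false at s1.
      At s4: no accessible worlds, so Dia (s or q) is false.
Satisfying worlds: {s0, s2, s3, s4, s5}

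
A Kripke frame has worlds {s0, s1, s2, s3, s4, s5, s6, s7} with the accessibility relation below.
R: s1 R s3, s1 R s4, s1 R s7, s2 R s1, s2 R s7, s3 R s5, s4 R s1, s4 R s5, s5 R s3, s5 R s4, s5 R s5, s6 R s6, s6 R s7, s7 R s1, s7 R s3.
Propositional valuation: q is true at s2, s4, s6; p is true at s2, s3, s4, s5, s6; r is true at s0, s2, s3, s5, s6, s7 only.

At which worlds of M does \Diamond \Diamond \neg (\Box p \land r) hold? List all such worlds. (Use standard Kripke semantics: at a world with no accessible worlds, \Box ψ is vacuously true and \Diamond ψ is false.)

s1, s2, s3, s4, s5, s6, s7

Recall that \Box ψ holds at a world iff ψ holds at every accessible world, and \Diamond ψ holds iff ψ holds at some accessible world.
Let φ = \Diamond \Diamond \neg (\Box p \land r). Evaluate φ at each world:
  s0 (successors ∅): φ is false.
  s1 (successors {s3, s4, s7}): φ is true.
  s2 (successors {s1, s7}): φ is true.
  s3 (successors {s5}): φ is true.
  s4 (successors {s1, s5}): φ is true.
  s5 (successors {s3, s4, s5}): φ is true.
  s6 (successors {s6, s7}): φ is true.
  s7 (successors {s1, s3}): φ is true.
For instance, at s3:
  At s3: \Diamond \Diamond \neg (\Box p \land r) requires \Diamond \neg (\Box p \land r) at some successor in {s5}.
    \Diamond \neg (\Box p \land r) holds at s5, so \Diamond \Diamond \neg (\Box p \land r) is true at s3.
      At s5: \Diamond \neg (\Box p \land r) requires \neg (\Box p \land r) at some successor in {s3, s4, s5}.
        \neg (\Box p \land r) holds at s4, so \Diamond \neg (\Box p \land r) is true at s5.
Satisfying worlds: {s1, s2, s3, s4, s5, s6, s7}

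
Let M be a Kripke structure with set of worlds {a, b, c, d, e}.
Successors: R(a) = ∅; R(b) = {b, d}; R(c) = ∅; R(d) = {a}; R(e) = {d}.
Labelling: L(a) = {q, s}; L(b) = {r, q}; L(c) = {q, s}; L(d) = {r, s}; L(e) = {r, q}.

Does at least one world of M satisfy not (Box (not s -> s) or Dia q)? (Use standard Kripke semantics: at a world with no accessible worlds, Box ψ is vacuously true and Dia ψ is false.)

No

Let φ = not (Box (not s -> s) or Dia q). Evaluate φ at each world:
  a (successors ∅): φ is false.
  b (successors {b, d}): φ is false.
  c (successors ∅): φ is false.
  d (successors {a}): φ is false.
  e (successors {d}): φ is false.
For instance, at d:
  At d: Box (not s -> s) or Dia q is true, so not (Box (not s -> s) or Dia q) is false.
    At d: Box (not s -> s) is true, Dia q is true, so Box (not s -> s) or Dia q is true.
      At d: Box (not s -> s) requires not s -> s at every successor {a}.
        At a: not s -> s is true.
      So Box (not s -> s) is true at d.
      At d: Dia q requires q at some successor in {a}.
        q holds at a, so Dia q is true at d.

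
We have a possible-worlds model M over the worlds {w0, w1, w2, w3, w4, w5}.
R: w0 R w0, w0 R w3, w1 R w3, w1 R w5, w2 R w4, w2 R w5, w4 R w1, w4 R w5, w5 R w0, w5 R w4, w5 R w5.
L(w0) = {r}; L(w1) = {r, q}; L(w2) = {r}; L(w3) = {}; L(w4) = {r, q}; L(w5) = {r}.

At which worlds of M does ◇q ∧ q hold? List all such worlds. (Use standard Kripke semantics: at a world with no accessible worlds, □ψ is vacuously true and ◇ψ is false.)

w4

Let φ = ◇q ∧ q. Evaluate φ at each world:
  w0 (successors {w0, w3}): φ is false.
  w1 (successors {w3, w5}): φ is false.
  w2 (successors {w4, w5}): φ is false.
  w3 (successors ∅): φ is false.
  w4 (successors {w1, w5}): φ is true.
  w5 (successors {w0, w4, w5}): φ is false.
For instance, at w0:
  At w0: ◇q is false, q is false, so ◇q ∧ q is false.
    At w0: ◇q requires q at some successor in {w0, w3}.
      At w0: q is false.
      At w3: q is false.
    So ◇q is false at w0.
Satisfying worlds: {w4}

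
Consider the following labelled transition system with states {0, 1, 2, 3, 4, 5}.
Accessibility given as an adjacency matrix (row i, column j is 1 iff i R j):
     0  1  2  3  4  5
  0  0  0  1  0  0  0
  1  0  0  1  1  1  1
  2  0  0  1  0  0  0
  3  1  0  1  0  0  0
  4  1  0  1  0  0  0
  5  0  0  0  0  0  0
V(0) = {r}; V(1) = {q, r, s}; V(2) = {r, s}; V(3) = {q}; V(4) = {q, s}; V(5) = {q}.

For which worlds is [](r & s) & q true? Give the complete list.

Recall that []ψ holds at a world iff ψ holds at every accessible world, and <>ψ holds iff ψ holds at some accessible world.
Let φ = [](r & s) & q. Evaluate φ at each world:
  0 (successors {2}): φ is false.
  1 (successors {2, 3, 4, 5}): φ is false.
  2 (successors {2}): φ is false.
  3 (successors {0, 2}): φ is false.
  4 (successors {0, 2}): φ is false.
  5 (successors ∅): φ is true.
For instance, at 4:
  At 4: [](r & s) is false, q is true, so [](r & s) & q is false.
    At 4: [](r & s) requires r & s at every successor {0, 2}.
      r & s fails at 0, so [](r & s) is false at 4.
Satisfying worlds: {5}

5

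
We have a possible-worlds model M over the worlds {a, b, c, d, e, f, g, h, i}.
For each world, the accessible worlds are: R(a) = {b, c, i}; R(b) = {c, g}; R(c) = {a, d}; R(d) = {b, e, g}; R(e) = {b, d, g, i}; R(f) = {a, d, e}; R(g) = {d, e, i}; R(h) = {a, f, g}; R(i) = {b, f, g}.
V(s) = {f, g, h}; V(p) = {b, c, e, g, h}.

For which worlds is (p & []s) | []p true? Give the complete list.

Let φ = (p & []s) | []p. Evaluate φ at each world:
  a (successors {b, c, i}): φ is false.
  b (successors {c, g}): φ is true.
  c (successors {a, d}): φ is false.
  d (successors {b, e, g}): φ is true.
  e (successors {b, d, g, i}): φ is false.
  f (successors {a, d, e}): φ is false.
  g (successors {d, e, i}): φ is false.
  h (successors {a, f, g}): φ is false.
  i (successors {b, f, g}): φ is false.
For instance, at b:
  At b: p & []s is false, []p is true, so (p & []s) | []p is true.
    At b: p is true, []s is false, so p & []s is false.
      At b: []s requires s at every successor {c, g}.
        s fails at c, so []s is false at b.
    At b: []p requires p at every successor {c, g}.
      At c: p is true.
      At g: p is true.
    So []p is true at b.
Satisfying worlds: {b, d}

b, d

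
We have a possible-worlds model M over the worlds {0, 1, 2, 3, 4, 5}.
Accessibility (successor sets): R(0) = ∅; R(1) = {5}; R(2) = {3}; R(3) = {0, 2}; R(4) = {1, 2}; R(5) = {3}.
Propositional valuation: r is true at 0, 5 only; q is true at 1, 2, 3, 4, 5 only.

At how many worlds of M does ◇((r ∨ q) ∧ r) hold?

2

Let φ = ◇((r ∨ q) ∧ r). Evaluate φ at each world:
  0 (successors ∅): φ is false.
  1 (successors {5}): φ is true.
  2 (successors {3}): φ is false.
  3 (successors {0, 2}): φ is true.
  4 (successors {1, 2}): φ is false.
  5 (successors {3}): φ is false.
For instance, at 2:
  At 2: ◇((r ∨ q) ∧ r) requires (r ∨ q) ∧ r at some successor in {3}.
    At 3: (r ∨ q) ∧ r is false.
  So ◇((r ∨ q) ∧ r) is false at 2.
Satisfying worlds: {1, 3}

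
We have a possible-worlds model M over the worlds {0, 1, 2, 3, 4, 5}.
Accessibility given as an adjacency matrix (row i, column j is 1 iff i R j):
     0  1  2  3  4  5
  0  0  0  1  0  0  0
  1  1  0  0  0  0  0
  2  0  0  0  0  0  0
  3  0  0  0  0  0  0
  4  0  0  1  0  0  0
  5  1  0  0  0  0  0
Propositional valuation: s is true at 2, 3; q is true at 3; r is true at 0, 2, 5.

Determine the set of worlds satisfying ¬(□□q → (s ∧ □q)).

0, 4

Recall that □ψ holds at a world iff ψ holds at every accessible world, and ◇ψ holds iff ψ holds at some accessible world.
Let φ = ¬(□□q → (s ∧ □q)). Evaluate φ at each world:
  0 (successors {2}): φ is true.
  1 (successors {0}): φ is false.
  2 (successors ∅): φ is false.
  3 (successors ∅): φ is false.
  4 (successors {2}): φ is true.
  5 (successors {0}): φ is false.
For instance, at 1:
  At 1: □□q → (s ∧ □q) is true, so ¬(□□q → (s ∧ □q)) is false.
    At 1: □□q is false, s ∧ □q is false, so □□q → (s ∧ □q) is true.
      At 1: □□q requires □q at every successor {0}.
        □q fails at 0, so □□q is false at 1.
      At 1: s is false, □q is false, so s ∧ □q is false.
Satisfying worlds: {0, 4}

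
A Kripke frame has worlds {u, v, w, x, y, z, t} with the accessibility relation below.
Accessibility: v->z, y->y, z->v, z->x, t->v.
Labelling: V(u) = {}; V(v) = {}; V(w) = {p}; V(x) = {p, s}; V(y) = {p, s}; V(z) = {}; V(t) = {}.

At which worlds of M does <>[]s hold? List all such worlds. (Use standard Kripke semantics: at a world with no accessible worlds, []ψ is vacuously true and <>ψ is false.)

Let φ = <>[]s. Evaluate φ at each world:
  u (successors ∅): φ is false.
  v (successors {z}): φ is false.
  w (successors ∅): φ is false.
  x (successors ∅): φ is false.
  y (successors {y}): φ is true.
  z (successors {v, x}): φ is true.
  t (successors {v}): φ is false.
For instance, at v:
  At v: <>[]s requires []s at some successor in {z}.
    At z: []s is false.
  So <>[]s is false at v.
Satisfying worlds: {y, z}

y, z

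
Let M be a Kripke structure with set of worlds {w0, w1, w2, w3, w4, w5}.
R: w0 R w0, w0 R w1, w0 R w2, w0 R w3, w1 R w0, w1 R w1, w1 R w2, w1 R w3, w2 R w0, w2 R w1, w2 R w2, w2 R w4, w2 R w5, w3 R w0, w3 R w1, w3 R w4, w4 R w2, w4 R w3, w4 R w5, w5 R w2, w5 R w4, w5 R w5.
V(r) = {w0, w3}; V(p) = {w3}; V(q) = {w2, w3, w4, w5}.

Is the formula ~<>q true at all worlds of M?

No

Let φ = ~<>q. Evaluate φ at each world:
  w0 (successors {w0, w1, w2, w3}): φ is false.
  w1 (successors {w0, w1, w2, w3}): φ is false.
  w2 (successors {w0, w1, w2, w4, w5}): φ is false.
  w3 (successors {w0, w1, w4}): φ is false.
  w4 (successors {w2, w3, w5}): φ is false.
  w5 (successors {w2, w4, w5}): φ is false.
Detail at w0 (counterexample):
  At w0: <>q is true, so ~<>q is false.
    At w0: <>q requires q at some successor in {w0, w1, w2, w3}.
      q holds at w2, so <>q is true at w0.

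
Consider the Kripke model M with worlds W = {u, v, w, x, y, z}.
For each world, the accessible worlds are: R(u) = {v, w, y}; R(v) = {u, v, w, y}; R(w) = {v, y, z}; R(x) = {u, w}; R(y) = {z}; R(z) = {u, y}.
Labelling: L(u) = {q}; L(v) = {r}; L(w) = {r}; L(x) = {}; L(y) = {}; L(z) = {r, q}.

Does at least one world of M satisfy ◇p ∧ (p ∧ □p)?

Let φ = ◇p ∧ (p ∧ □p). Evaluate φ at each world:
  u (successors {v, w, y}): φ is false.
  v (successors {u, v, w, y}): φ is false.
  w (successors {v, y, z}): φ is false.
  x (successors {u, w}): φ is false.
  y (successors {z}): φ is false.
  z (successors {u, y}): φ is false.
For instance, at y:
  At y: ◇p is false, p ∧ □p is false, so ◇p ∧ (p ∧ □p) is false.
    At y: ◇p requires p at some successor in {z}.
      At z: p is false.
    So ◇p is false at y.
    At y: p is false, □p is false, so p ∧ □p is false.
      At y: □p requires p at every successor {z}.
        p fails at z, so □p is false at y.

No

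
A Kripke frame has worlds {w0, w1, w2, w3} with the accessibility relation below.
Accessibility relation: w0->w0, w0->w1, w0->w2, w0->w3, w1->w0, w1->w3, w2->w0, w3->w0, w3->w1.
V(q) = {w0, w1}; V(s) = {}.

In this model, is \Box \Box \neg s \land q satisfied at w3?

No

Recall that \Box ψ holds at a world iff ψ holds at every accessible world, and \Diamond ψ holds iff ψ holds at some accessible world.
At w3: \Box \Box \neg s is true, q is false, so \Box \Box \neg s \land q is false.
  At w3: \Box \Box \neg s requires \Box \neg s at every successor {w0, w1}.
      At w0: \Box \neg s requires \neg s at every successor {w0, w1, w2, w3}.
        At w0: \neg s is true.
        At w1: \neg s is true.
        At w2: \neg s is true.
        At w3: \neg s is true.
      So \Box \neg s is true at w0.
      At w1: \Box \neg s requires \neg s at every successor {w0, w3}.
        At w0: \neg s is true.
        At w3: \neg s is true.
      So \Box \neg s is true at w1.
  So \Box \Box \neg s is true at w3.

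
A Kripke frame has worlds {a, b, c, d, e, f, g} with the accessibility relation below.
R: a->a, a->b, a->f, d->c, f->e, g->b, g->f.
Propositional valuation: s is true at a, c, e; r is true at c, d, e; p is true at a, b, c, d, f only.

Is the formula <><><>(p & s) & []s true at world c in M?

No

Recall that []ψ holds at a world iff ψ holds at every accessible world, and <>ψ holds iff ψ holds at some accessible world.
At c: <><><>(p & s) is false, []s is true, so <><><>(p & s) & []s is false.
  At c: no accessible worlds, so <><><>(p & s) is false.
  At c: no accessible worlds, so []s holds vacuously.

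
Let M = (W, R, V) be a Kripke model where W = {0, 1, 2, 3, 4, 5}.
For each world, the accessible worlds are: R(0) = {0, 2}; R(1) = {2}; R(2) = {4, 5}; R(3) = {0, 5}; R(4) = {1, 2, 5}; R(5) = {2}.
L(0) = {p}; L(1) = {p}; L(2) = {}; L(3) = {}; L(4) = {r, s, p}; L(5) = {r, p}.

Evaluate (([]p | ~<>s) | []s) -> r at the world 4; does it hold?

At 4: ([]p | ~<>s) | []s is true, r is true, so (([]p | ~<>s) | []s) -> r is true.
  At 4: []p | ~<>s is true, []s is false, so ([]p | ~<>s) | []s is true.
    At 4: []p is false, ~<>s is true, so []p | ~<>s is true.
      At 4: []p requires p at every successor {1, 2, 5}.
        p fails at 2, so []p is false at 4.
      At 4: <>s is false, so ~<>s is true.
    At 4: []s requires s at every successor {1, 2, 5}.
      s fails at 1, so []s is false at 4.

Yes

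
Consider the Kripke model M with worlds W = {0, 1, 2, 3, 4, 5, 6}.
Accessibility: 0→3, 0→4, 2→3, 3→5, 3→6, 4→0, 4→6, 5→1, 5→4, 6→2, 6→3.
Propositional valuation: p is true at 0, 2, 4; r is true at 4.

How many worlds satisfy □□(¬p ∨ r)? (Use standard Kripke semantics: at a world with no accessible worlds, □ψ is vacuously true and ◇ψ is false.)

3

Recall that □ψ holds at a world iff ψ holds at every accessible world, and ◇ψ holds iff ψ holds at some accessible world.
Let φ = □□(¬p ∨ r). Evaluate φ at each world:
  0 (successors {3, 4}): φ is false.
  1 (successors ∅): φ is true.
  2 (successors {3}): φ is true.
  3 (successors {5, 6}): φ is false.
  4 (successors {0, 6}): φ is false.
  5 (successors {1, 4}): φ is false.
  6 (successors {2, 3}): φ is true.
For instance, at 3:
  At 3: □□(¬p ∨ r) requires □(¬p ∨ r) at every successor {5, 6}.
    □(¬p ∨ r) fails at 6, so □□(¬p ∨ r) is false at 3.
      At 6: □(¬p ∨ r) requires ¬p ∨ r at every successor {2, 3}.
        ¬p ∨ r fails at 2, so □(¬p ∨ r) is false at 6.
Satisfying worlds: {1, 2, 6}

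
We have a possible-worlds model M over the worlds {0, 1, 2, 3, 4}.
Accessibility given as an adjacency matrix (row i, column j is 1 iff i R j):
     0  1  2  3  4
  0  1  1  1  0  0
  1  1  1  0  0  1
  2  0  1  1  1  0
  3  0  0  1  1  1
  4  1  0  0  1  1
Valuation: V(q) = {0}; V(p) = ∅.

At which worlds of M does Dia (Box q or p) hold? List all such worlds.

Recall that Box ψ holds at a world iff ψ holds at every accessible world, and Dia ψ holds iff ψ holds at some accessible world.
Let φ = Dia (Box q or p). Evaluate φ at each world:
  0 (successors {0, 1, 2}): φ is false.
  1 (successors {0, 1, 4}): φ is false.
  2 (successors {1, 2, 3}): φ is false.
  3 (successors {2, 3, 4}): φ is false.
  4 (successors {0, 3, 4}): φ is false.
For instance, at 2:
  At 2: Dia (Box q or p) requires Box q or p at some successor in {1, 2, 3}.
    At 1: Box q or p is false.
    At 2: Box q or p is false.
    At 3: Box q or p is false.
  So Dia (Box q or p) is false at 2.
Satisfying worlds: none.

none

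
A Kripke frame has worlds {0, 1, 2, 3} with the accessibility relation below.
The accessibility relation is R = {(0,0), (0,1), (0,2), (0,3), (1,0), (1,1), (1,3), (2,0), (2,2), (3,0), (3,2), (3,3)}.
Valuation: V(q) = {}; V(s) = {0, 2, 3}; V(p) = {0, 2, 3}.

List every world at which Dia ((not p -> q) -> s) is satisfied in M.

0, 1, 2, 3

Let φ = Dia ((not p -> q) -> s). Evaluate φ at each world:
  0 (successors {0, 1, 2, 3}): φ is true.
  1 (successors {0, 1, 3}): φ is true.
  2 (successors {0, 2}): φ is true.
  3 (successors {0, 2, 3}): φ is true.
For instance, at 3:
  At 3: Dia ((not p -> q) -> s) requires (not p -> q) -> s at some successor in {0, 2, 3}.
    (not p -> q) -> s holds at 0, so Dia ((not p -> q) -> s) is true at 3.
Satisfying worlds: {0, 1, 2, 3}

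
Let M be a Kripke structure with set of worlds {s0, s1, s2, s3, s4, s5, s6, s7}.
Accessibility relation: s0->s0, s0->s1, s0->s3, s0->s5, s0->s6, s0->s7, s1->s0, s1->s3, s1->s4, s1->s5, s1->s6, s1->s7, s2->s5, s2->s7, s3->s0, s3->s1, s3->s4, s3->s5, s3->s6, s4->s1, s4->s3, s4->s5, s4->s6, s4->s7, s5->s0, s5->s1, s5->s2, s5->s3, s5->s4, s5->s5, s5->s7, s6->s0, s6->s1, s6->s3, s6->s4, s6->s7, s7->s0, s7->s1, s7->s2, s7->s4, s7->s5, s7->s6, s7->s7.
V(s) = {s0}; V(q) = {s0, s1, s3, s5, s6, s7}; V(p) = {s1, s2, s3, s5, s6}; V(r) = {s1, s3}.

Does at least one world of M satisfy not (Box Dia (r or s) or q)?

No

Let φ = not (Box Dia (r or s) or q). Evaluate φ at each world:
  s0 (successors {s0, s1, s3, s5, s6, s7}): φ is false.
  s1 (successors {s0, s3, s4, s5, s6, s7}): φ is false.
  s2 (successors {s5, s7}): φ is false.
  s3 (successors {s0, s1, s4, s5, s6}): φ is false.
  s4 (successors {s1, s3, s5, s6, s7}): φ is false.
  s5 (successors {s0, s1, s2, s3, s4, s5, s7}): φ is false.
  s6 (successors {s0, s1, s3, s4, s7}): φ is false.
  s7 (successors {s0, s1, s2, s4, s5, s6, s7}): φ is false.
For instance, at s1:
  At s1: Box Dia (r or s) or q is true, so not (Box Dia (r or s) or q) is false.
    At s1: Box Dia (r or s) is true, q is true, so Box Dia (r or s) or q is true.
      At s1: Box Dia (r or s) requires Dia (r or s) at every successor {s0, s3, s4, s5, s6, s7}.
        At s0: Dia (r or s) is true.
        At s3: Dia (r or s) is true.
        At s4: Dia (r or s) is true.
        At s5: Dia (r or s) is true.
        At s6: Dia (r or s) is true.
        At s7: Dia (r or s) is true.
      So Box Dia (r or s) is true at s1.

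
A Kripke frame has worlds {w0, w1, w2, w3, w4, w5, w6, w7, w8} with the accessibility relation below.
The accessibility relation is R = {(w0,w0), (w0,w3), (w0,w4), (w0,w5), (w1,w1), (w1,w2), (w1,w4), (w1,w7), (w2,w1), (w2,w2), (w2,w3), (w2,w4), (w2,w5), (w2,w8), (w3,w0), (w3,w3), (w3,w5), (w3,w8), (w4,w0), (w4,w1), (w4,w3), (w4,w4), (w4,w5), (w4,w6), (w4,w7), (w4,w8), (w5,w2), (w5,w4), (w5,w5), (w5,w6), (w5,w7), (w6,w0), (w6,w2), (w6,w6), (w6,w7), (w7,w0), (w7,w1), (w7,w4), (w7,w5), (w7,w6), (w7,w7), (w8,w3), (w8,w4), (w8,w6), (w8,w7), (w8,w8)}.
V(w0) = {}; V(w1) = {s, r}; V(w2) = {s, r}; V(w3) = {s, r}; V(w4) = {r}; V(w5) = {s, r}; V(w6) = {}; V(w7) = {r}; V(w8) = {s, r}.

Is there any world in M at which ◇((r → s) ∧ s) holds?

Recall that ◇ψ holds at a world iff ψ holds at some accessible world.
Let φ = ◇((r → s) ∧ s). Evaluate φ at each world:
  w0 (successors {w0, w3, w4, w5}): φ is true.
  w1 (successors {w1, w2, w4, w7}): φ is true.
  w2 (successors {w1, w2, w3, w4, w5, w8}): φ is true.
  w3 (successors {w0, w3, w5, w8}): φ is true.
  w4 (successors {w0, w1, w3, w4, w5, w6, w7, w8}): φ is true.
  w5 (successors {w2, w4, w5, w6, w7}): φ is true.
  w6 (successors {w0, w2, w6, w7}): φ is true.
  w7 (successors {w0, w1, w4, w5, w6, w7}): φ is true.
  w8 (successors {w3, w4, w6, w7, w8}): φ is true.
Detail at w0 (witness):
  At w0: ◇((r → s) ∧ s) requires (r → s) ∧ s at some successor in {w0, w3, w4, w5}.
    (r → s) ∧ s holds at w3, so ◇((r → s) ∧ s) is true at w0.

Yes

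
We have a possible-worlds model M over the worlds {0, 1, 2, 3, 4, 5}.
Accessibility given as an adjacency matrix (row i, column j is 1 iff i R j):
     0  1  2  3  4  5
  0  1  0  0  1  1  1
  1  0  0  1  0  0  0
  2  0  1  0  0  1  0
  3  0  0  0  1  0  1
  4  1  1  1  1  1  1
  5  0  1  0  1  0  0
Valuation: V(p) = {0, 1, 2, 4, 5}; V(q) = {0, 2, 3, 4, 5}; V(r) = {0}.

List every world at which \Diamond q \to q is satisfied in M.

0, 2, 3, 4, 5

Let φ = \Diamond q \to q. Evaluate φ at each world:
  0 (successors {0, 3, 4, 5}): φ is true.
  1 (successors {2}): φ is false.
  2 (successors {1, 4}): φ is true.
  3 (successors {3, 5}): φ is true.
  4 (successors {0, 1, 2, 3, 4, 5}): φ is true.
  5 (successors {1, 3}): φ is true.
For instance, at 3:
  At 3: \Diamond q is true, q is true, so \Diamond q \to q is true.
    At 3: \Diamond q requires q at some successor in {3, 5}.
      q holds at 3, so \Diamond q is true at 3.
Satisfying worlds: {0, 2, 3, 4, 5}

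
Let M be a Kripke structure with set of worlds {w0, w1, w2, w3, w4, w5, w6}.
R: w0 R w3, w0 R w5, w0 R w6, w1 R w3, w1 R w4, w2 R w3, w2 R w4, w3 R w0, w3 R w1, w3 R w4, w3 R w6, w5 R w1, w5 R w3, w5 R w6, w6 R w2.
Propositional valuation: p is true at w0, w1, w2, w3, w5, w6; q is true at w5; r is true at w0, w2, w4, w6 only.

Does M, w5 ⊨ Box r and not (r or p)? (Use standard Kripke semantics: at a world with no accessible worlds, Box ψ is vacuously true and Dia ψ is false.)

Recall that Box ψ holds at a world iff ψ holds at every accessible world, and Dia ψ holds iff ψ holds at some accessible world.
At w5: Box r is false, not (r or p) is false, so Box r and not (r or p) is false.
  At w5: Box r requires r at every successor {w1, w3, w6}.
    r fails at w1, so Box r is false at w5.

No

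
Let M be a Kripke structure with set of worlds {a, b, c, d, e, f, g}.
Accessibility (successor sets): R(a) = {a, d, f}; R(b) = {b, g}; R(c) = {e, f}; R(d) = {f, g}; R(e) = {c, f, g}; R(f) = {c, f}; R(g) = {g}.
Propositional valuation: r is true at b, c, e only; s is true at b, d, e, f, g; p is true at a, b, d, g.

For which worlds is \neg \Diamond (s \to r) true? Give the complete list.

Recall that \Diamond ψ holds at a world iff ψ holds at some accessible world.
Let φ = \neg \Diamond (s \to r). Evaluate φ at each world:
  a (successors {a, d, f}): φ is false.
  b (successors {b, g}): φ is false.
  c (successors {e, f}): φ is false.
  d (successors {f, g}): φ is true.
  e (successors {c, f, g}): φ is false.
  f (successors {c, f}): φ is false.
  g (successors {g}): φ is true.
For instance, at f:
  At f: \Diamond (s \to r) is true, so \neg \Diamond (s \to r) is false.
    At f: \Diamond (s \to r) requires s \to r at some successor in {c, f}.
      s \to r holds at c, so \Diamond (s \to r) is true at f.
Satisfying worlds: {d, g}

d, g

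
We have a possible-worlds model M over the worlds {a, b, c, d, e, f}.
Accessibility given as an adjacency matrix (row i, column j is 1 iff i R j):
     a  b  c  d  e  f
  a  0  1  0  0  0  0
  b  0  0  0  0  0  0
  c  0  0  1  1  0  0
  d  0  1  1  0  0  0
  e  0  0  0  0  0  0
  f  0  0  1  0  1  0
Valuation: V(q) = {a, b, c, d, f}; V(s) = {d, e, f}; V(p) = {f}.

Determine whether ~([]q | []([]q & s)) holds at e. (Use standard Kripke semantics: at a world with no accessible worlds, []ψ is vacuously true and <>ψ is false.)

No

Recall that []ψ holds at a world iff ψ holds at every accessible world, and <>ψ holds iff ψ holds at some accessible world.
At e: []q | []([]q & s) is true, so ~([]q | []([]q & s)) is false.
  At e: []q is true, []([]q & s) is true, so []q | []([]q & s) is true.
    At e: no accessible worlds, so []q holds vacuously.
    At e: no accessible worlds, so []([]q & s) holds vacuously.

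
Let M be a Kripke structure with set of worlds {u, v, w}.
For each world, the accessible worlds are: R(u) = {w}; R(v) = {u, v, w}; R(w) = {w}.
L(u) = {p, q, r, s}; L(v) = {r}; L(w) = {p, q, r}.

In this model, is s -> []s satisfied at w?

Yes

At w: s is false, []s is false, so s -> []s is true.
  At w: []s requires s at every successor {w}.
    s fails at w, so []s is false at w.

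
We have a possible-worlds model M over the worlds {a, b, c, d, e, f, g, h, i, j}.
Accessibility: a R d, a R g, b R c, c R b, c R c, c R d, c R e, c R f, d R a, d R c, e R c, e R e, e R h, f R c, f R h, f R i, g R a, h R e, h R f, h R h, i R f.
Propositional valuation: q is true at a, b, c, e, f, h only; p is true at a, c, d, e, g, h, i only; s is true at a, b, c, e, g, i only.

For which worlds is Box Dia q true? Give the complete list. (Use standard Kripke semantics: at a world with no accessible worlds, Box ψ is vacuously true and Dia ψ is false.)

Let φ = Box Dia q. Evaluate φ at each world:
  a (successors {d, g}): φ is true.
  b (successors {c}): φ is true.
  c (successors {b, c, d, e, f}): φ is true.
  d (successors {a, c}): φ is false.
  e (successors {c, e, h}): φ is true.
  f (successors {c, h, i}): φ is true.
  g (successors {a}): φ is false.
  h (successors {e, f, h}): φ is true.
  i (successors {f}): φ is true.
  j (successors ∅): φ is true.
For instance, at h:
  At h: Box Dia q requires Dia q at every successor {e, f, h}.
      At e: Dia q requires q at some successor in {c, e, h}.
        q holds at c, so Dia q is true at e.
      At f: Dia q requires q at some successor in {c, h, i}.
        q holds at c, so Dia q is true at f.
      At h: Dia q requires q at some successor in {e, f, h}.
        q holds at e, so Dia q is true at h.
  So Box Dia q is true at h.
Satisfying worlds: {a, b, c, e, f, h, i, j}

a, b, c, e, f, h, i, j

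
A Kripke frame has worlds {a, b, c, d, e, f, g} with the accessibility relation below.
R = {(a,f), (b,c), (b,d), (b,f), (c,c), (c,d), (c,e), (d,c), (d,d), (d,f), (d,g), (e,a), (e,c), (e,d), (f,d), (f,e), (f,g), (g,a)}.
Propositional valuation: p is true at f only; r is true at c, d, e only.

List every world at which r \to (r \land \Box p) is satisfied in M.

Recall that \Box ψ holds at a world iff ψ holds at every accessible world, and \Diamond ψ holds iff ψ holds at some accessible world.
Let φ = r \to (r \land \Box p). Evaluate φ at each world:
  a (successors {f}): φ is true.
  b (successors {c, d, f}): φ is true.
  c (successors {c, d, e}): φ is false.
  d (successors {c, d, f, g}): φ is false.
  e (successors {a, c, d}): φ is false.
  f (successors {d, e, g}): φ is true.
  g (successors {a}): φ is true.
For instance, at c:
  At c: r is true, r \land \Box p is false, so r \to (r \land \Box p) is false.
    At c: r is true, \Box p is false, so r \land \Box p is false.
      At c: \Box p requires p at every successor {c, d, e}.
        p fails at c, so \Box p is false at c.
Satisfying worlds: {a, b, f, g}

a, b, f, g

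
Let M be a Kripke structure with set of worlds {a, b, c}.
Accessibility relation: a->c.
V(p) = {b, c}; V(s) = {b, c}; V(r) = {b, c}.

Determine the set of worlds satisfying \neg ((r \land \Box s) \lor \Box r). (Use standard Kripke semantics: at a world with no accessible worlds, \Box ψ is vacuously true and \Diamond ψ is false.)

none

Recall that \Box ψ holds at a world iff ψ holds at every accessible world, and \Diamond ψ holds iff ψ holds at some accessible world.
Let φ = \neg ((r \land \Box s) \lor \Box r). Evaluate φ at each world:
  a (successors {c}): φ is false.
  b (successors ∅): φ is false.
  c (successors ∅): φ is false.
For instance, at a:
  At a: (r \land \Box s) \lor \Box r is true, so \neg ((r \land \Box s) \lor \Box r) is false.
    At a: r \land \Box s is false, \Box r is true, so (r \land \Box s) \lor \Box r is true.
      At a: r is false, \Box s is true, so r \land \Box s is false.
      At a: \Box r requires r at every successor {c}.
        At c: r is true.
      So \Box r is true at a.
Satisfying worlds: none.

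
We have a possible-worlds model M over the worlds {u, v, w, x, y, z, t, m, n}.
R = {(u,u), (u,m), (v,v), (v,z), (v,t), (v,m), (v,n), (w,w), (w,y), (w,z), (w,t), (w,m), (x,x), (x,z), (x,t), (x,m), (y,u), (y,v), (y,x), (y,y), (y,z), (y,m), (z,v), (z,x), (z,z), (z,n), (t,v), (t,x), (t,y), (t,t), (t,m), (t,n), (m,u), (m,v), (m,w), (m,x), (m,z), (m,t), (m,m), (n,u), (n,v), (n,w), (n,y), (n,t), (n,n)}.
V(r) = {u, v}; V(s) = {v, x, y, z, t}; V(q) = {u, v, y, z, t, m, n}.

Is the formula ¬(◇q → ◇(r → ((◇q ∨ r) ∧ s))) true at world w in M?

No

Recall that ◇ψ holds at a world iff ψ holds at some accessible world.
At w: ◇q → ◇(r → ((◇q ∨ r) ∧ s)) is true, so ¬(◇q → ◇(r → ((◇q ∨ r) ∧ s))) is false.
  At w: ◇q is true, ◇(r → ((◇q ∨ r) ∧ s)) is true, so ◇q → ◇(r → ((◇q ∨ r) ∧ s)) is true.
    At w: ◇q requires q at some successor in {w, y, z, t, m}.
      q holds at y, so ◇q is true at w.
    At w: ◇(r → ((◇q ∨ r) ∧ s)) requires r → ((◇q ∨ r) ∧ s) at some successor in {w, y, z, t, m}.
      r → ((◇q ∨ r) ∧ s) holds at w, so ◇(r → ((◇q ∨ r) ∧ s)) is true at w.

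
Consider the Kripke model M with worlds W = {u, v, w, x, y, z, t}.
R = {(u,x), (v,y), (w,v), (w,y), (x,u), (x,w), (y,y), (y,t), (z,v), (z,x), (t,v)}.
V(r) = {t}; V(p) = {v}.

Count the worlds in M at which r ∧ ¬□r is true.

Recall that □ψ holds at a world iff ψ holds at every accessible world, and ◇ψ holds iff ψ holds at some accessible world.
Let φ = r ∧ ¬□r. Evaluate φ at each world:
  u (successors {x}): φ is false.
  v (successors {y}): φ is false.
  w (successors {v, y}): φ is false.
  x (successors {u, w}): φ is false.
  y (successors {y, t}): φ is false.
  z (successors {v, x}): φ is false.
  t (successors {v}): φ is true.
For instance, at u:
  At u: r is false, ¬□r is true, so r ∧ ¬□r is false.
    At u: □r is false, so ¬□r is true.
      At u: □r requires r at every successor {x}.
        r fails at x, so □r is false at u.
Satisfying worlds: {t}

1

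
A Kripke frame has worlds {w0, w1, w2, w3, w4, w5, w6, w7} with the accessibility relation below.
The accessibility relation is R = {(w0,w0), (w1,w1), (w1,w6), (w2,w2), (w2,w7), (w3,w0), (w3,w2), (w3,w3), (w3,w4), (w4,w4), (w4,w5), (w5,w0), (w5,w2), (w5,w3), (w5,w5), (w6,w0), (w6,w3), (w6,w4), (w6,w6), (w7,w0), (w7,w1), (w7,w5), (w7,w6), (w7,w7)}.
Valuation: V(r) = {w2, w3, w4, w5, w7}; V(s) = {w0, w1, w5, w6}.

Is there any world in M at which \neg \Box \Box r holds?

Recall that \Box ψ holds at a world iff ψ holds at every accessible world, and \Diamond ψ holds iff ψ holds at some accessible world.
Let φ = \neg \Box \Box r. Evaluate φ at each world:
  w0 (successors {w0}): φ is true.
  w1 (successors {w1, w6}): φ is true.
  w2 (successors {w2, w7}): φ is true.
  w3 (successors {w0, w2, w3, w4}): φ is true.
  w4 (successors {w4, w5}): φ is true.
  w5 (successors {w0, w2, w3, w5}): φ is true.
  w6 (successors {w0, w3, w4, w6}): φ is true.
  w7 (successors {w0, w1, w5, w6, w7}): φ is true.
Detail at w0 (witness):
  At w0: \Box \Box r is false, so \neg \Box \Box r is true.
    At w0: \Box \Box r requires \Box r at every successor {w0}.
      \Box r fails at w0, so \Box \Box r is false at w0.

Yes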